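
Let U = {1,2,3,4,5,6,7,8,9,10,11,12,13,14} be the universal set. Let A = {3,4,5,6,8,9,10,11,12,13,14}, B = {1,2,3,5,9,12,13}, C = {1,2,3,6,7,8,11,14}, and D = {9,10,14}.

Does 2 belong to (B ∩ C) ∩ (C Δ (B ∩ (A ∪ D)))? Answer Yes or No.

2 ∈ B and 2 ∈ C, so 2 ∈ B ∩ C
2 ∉ A and 2 ∉ D, so 2 ∉ A ∪ D
2 ∈ B and 2 ∉ (A ∪ D), so 2 ∉ B ∩ (A ∪ D)
2 ∈ C and 2 ∉ (B ∩ (A ∪ D)), so 2 ∈ C Δ (B ∩ (A ∪ D))
2 ∈ (B ∩ C) and 2 ∈ (C Δ (B ∩ (A ∪ D))), so 2 ∈ (B ∩ C) ∩ (C Δ (B ∩ (A ∪ D)))

Yes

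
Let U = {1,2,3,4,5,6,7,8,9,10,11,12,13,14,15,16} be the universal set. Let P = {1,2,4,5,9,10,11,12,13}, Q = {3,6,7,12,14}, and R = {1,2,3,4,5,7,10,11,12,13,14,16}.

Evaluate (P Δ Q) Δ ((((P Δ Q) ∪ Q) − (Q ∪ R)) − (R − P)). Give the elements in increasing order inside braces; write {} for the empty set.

{1,2,3,4,5,6,7,10,11,13,14}

P Δ Q = {1,2,3,4,5,6,7,9,10,11,13,14}
(P Δ Q) ∪ Q = {1,2,3,4,5,6,7,9,10,11,12,13,14}
Q ∪ R = {1,2,3,4,5,6,7,10,11,12,13,14,16}
((P Δ Q) ∪ Q) − (Q ∪ R) = {9}
R − P = {3,7,14,16}
(((P Δ Q) ∪ Q) − (Q ∪ R)) − (R − P) = {9}
(P Δ Q) Δ ((((P Δ Q) ∪ Q) − (Q ∪ R)) − (R − P)) = {1,2,3,4,5,6,7,10,11,13,14}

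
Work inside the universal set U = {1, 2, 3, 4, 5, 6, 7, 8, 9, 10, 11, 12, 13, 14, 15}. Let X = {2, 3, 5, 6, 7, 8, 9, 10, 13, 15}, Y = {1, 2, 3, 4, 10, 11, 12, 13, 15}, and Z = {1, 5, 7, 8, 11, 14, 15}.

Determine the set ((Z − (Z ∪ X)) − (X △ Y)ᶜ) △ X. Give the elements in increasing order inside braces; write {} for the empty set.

{2, 3, 5, 6, 7, 8, 9, 10, 13, 15}

Z ∪ X = {1, 2, 3, 5, 6, 7, 8, 9, 10, 11, 13, 14, 15}
Z − (Z ∪ X) = {}
X △ Y = {1, 4, 5, 6, 7, 8, 9, 11, 12}
(X △ Y)ᶜ = {2, 3, 10, 13, 14, 15}
(Z − (Z ∪ X)) − (X △ Y)ᶜ = {}
((Z − (Z ∪ X)) − (X △ Y)ᶜ) △ X = {2, 3, 5, 6, 7, 8, 9, 10, 13, 15}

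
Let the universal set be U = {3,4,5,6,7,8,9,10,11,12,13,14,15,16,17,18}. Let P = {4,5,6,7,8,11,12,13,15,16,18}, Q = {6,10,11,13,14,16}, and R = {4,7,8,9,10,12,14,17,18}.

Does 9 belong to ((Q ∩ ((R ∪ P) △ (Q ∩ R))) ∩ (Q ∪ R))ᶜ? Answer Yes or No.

Yes

9 ∈ R and 9 ∉ P, so 9 ∈ R ∪ P
9 ∉ Q and 9 ∈ R, so 9 ∉ Q ∩ R
9 ∈ (R ∪ P) and 9 ∉ (Q ∩ R), so 9 ∈ (R ∪ P) △ (Q ∩ R)
9 ∉ Q and 9 ∈ ((R ∪ P) △ (Q ∩ R)), so 9 ∉ Q ∩ ((R ∪ P) △ (Q ∩ R))
9 ∉ Q and 9 ∈ R, so 9 ∈ Q ∪ R
9 ∉ (Q ∩ ((R ∪ P) △ (Q ∩ R))) and 9 ∈ (Q ∪ R), so 9 ∉ (Q ∩ ((R ∪ P) △ (Q ∩ R))) ∩ (Q ∪ R)
9 ∈ ((Q ∩ ((R ∪ P) △ (Q ∩ R))) ∩ (Q ∪ R))ᶜ since 9 ∉ ((Q ∩ ((R ∪ P) △ (Q ∩ R))) ∩ (Q ∪ R))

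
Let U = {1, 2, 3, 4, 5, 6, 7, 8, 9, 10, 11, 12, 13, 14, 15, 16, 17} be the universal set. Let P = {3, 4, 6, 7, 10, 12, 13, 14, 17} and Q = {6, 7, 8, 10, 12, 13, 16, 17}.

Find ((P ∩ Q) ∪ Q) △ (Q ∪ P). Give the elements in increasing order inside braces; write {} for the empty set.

P ∩ Q = {6, 7, 10, 12, 13, 17}
(P ∩ Q) ∪ Q = {6, 7, 8, 10, 12, 13, 16, 17}
Q ∪ P = {3, 4, 6, 7, 8, 10, 12, 13, 14, 16, 17}
((P ∩ Q) ∪ Q) △ (Q ∪ P) = {3, 4, 14}

{3, 4, 14}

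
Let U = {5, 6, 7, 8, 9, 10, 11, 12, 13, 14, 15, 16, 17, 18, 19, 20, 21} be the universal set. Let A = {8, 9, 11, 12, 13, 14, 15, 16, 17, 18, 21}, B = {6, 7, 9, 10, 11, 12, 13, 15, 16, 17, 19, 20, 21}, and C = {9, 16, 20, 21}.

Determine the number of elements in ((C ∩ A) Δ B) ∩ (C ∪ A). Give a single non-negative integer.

6

C ∩ A = {9, 16, 21}
(C ∩ A) Δ B = {6, 7, 10, 11, 12, 13, 15, 17, 19, 20}
C ∪ A = {8, 9, 11, 12, 13, 14, 15, 16, 17, 18, 20, 21}
((C ∩ A) Δ B) ∩ (C ∪ A) = {11, 12, 13, 15, 17, 20}
|((C ∩ A) Δ B) ∩ (C ∪ A)| = 6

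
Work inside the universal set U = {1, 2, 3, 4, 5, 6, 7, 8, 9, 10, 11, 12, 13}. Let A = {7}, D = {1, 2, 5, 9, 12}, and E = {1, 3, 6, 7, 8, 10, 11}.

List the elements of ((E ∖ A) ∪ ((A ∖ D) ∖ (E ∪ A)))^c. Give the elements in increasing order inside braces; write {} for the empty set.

E ∖ A = {1, 3, 6, 8, 10, 11}
A ∖ D = {7}
E ∪ A = {1, 3, 6, 7, 8, 10, 11}
(A ∖ D) ∖ (E ∪ A) = {}
(E ∖ A) ∪ ((A ∖ D) ∖ (E ∪ A)) = {1, 3, 6, 8, 10, 11}
((E ∖ A) ∪ ((A ∖ D) ∖ (E ∪ A)))^c = {2, 4, 5, 7, 9, 12, 13}

{2, 4, 5, 7, 9, 12, 13}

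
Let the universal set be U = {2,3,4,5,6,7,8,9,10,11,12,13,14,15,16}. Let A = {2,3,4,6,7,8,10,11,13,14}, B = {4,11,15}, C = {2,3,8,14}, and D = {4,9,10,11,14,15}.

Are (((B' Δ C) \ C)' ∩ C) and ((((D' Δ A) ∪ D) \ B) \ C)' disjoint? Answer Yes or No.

B' = {2,3,5,6,7,8,9,10,12,13,14,16}
B' Δ C = {5,6,7,9,10,12,13,16}
(B' Δ C) \ C = {5,6,7,9,10,12,13,16}
((B' Δ C) \ C)' = {2,3,4,8,11,14,15}
((B' Δ C) \ C)' ∩ C = {2,3,8,14}
D' = {2,3,5,6,7,8,12,13,16}
D' Δ A = {4,5,10,11,12,14,16}
(D' Δ A) ∪ D = {4,5,9,10,11,12,14,15,16}
((D' Δ A) ∪ D) \ B = {5,9,10,12,14,16}
(((D' Δ A) ∪ D) \ B) \ C = {5,9,10,12,16}
((((D' Δ A) ∪ D) \ B) \ C)' = {2,3,4,6,7,8,11,13,14,15}
2 lies in both, so they are not disjoint.

No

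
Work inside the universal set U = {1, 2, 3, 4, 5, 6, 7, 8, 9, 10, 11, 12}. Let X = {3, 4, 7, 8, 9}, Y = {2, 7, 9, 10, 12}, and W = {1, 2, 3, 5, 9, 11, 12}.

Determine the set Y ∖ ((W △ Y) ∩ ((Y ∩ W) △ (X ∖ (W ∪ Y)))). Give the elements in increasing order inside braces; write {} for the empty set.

{2, 7, 9, 10, 12}

W △ Y = {1, 3, 5, 7, 10, 11}
Y ∩ W = {2, 9, 12}
W ∪ Y = {1, 2, 3, 5, 7, 9, 10, 11, 12}
X ∖ (W ∪ Y) = {4, 8}
(Y ∩ W) △ (X ∖ (W ∪ Y)) = {2, 4, 8, 9, 12}
(W △ Y) ∩ ((Y ∩ W) △ (X ∖ (W ∪ Y))) = {}
Y ∖ ((W △ Y) ∩ ((Y ∩ W) △ (X ∖ (W ∪ Y)))) = {2, 7, 9, 10, 12}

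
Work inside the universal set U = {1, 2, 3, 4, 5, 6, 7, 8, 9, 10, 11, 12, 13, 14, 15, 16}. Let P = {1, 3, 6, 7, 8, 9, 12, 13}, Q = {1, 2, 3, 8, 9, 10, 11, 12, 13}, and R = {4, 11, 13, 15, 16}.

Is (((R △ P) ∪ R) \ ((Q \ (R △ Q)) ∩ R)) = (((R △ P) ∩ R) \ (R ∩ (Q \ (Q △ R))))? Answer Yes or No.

R △ P = {1, 3, 4, 6, 7, 8, 9, 11, 12, 15, 16}
(R △ P) ∪ R = {1, 3, 4, 6, 7, 8, 9, 11, 12, 13, 15, 16}
R △ Q = {1, 2, 3, 4, 8, 9, 10, 12, 15, 16}
Q \ (R △ Q) = {11, 13}
(Q \ (R △ Q)) ∩ R = {11, 13}
((R △ P) ∪ R) \ ((Q \ (R △ Q)) ∩ R) = {1, 3, 4, 6, 7, 8, 9, 12, 15, 16}
(R △ P) ∩ R = {4, 11, 15, 16}
Q △ R = {1, 2, 3, 4, 8, 9, 10, 12, 15, 16}
Q \ (Q △ R) = {11, 13}
R ∩ (Q \ (Q △ R)) = {11, 13}
((R △ P) ∩ R) \ (R ∩ (Q \ (Q △ R))) = {4, 15, 16}
1 ∈ ((R △ P) ∪ R) \ ((Q \ (R △ Q)) ∩ R) but 1 ∉ ((R △ P) ∩ R) \ (R ∩ (Q \ (Q △ R))), so they differ.

No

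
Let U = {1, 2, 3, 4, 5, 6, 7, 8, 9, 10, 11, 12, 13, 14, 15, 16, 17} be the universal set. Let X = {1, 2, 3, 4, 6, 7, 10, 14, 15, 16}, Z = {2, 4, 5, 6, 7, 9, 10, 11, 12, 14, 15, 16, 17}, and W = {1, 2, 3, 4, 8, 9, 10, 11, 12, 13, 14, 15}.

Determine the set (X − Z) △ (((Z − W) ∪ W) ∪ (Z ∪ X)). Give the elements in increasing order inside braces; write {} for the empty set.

{2, 4, 5, 6, 7, 8, 9, 10, 11, 12, 13, 14, 15, 16, 17}

X − Z = {1, 3}
Z − W = {5, 6, 7, 16, 17}
(Z − W) ∪ W = {1, 2, 3, 4, 5, 6, 7, 8, 9, 10, 11, 12, 13, 14, 15, 16, 17}
Z ∪ X = {1, 2, 3, 4, 5, 6, 7, 9, 10, 11, 12, 14, 15, 16, 17}
((Z − W) ∪ W) ∪ (Z ∪ X) = {1, 2, 3, 4, 5, 6, 7, 8, 9, 10, 11, 12, 13, 14, 15, 16, 17}
(X − Z) △ (((Z − W) ∪ W) ∪ (Z ∪ X)) = {2, 4, 5, 6, 7, 8, 9, 10, 11, 12, 13, 14, 15, 16, 17}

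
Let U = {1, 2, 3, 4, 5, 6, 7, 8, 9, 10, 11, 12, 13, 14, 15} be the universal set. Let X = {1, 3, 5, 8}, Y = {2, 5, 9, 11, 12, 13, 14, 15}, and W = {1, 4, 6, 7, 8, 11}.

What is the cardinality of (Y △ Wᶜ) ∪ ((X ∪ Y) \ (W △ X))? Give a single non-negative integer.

11

Wᶜ = {2, 3, 5, 9, 10, 12, 13, 14, 15}
Y △ Wᶜ = {3, 10, 11}
X ∪ Y = {1, 2, 3, 5, 8, 9, 11, 12, 13, 14, 15}
W △ X = {3, 4, 5, 6, 7, 11}
(X ∪ Y) \ (W △ X) = {1, 2, 8, 9, 12, 13, 14, 15}
(Y △ Wᶜ) ∪ ((X ∪ Y) \ (W △ X)) = {1, 2, 3, 8, 9, 10, 11, 12, 13, 14, 15}
|(Y △ Wᶜ) ∪ ((X ∪ Y) \ (W △ X))| = 11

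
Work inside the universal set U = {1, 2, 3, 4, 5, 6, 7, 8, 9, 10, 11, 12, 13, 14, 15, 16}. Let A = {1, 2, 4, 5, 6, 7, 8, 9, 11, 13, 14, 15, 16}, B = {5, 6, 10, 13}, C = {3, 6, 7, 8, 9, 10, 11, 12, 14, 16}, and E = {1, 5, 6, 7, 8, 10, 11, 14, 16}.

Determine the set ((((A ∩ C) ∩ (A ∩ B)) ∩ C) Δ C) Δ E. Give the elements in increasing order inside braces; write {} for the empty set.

{1, 3, 5, 6, 9, 12}

A ∩ C = {6, 7, 8, 9, 11, 14, 16}
A ∩ B = {5, 6, 13}
(A ∩ C) ∩ (A ∩ B) = {6}
((A ∩ C) ∩ (A ∩ B)) ∩ C = {6}
(((A ∩ C) ∩ (A ∩ B)) ∩ C) Δ C = {3, 7, 8, 9, 10, 11, 12, 14, 16}
((((A ∩ C) ∩ (A ∩ B)) ∩ C) Δ C) Δ E = {1, 3, 5, 6, 9, 12}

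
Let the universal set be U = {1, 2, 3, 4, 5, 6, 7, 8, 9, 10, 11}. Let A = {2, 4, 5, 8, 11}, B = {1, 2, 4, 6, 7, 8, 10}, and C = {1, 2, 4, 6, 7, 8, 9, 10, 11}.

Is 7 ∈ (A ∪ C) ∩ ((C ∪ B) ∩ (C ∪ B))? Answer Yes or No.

7 ∉ A and 7 ∈ C, so 7 ∈ A ∪ C
7 ∈ C and 7 ∈ B, so 7 ∈ C ∪ B
7 ∈ C and 7 ∈ B, so 7 ∈ C ∪ B
7 ∈ (C ∪ B) and 7 ∈ (C ∪ B), so 7 ∈ (C ∪ B) ∩ (C ∪ B)
7 ∈ (A ∪ C) and 7 ∈ ((C ∪ B) ∩ (C ∪ B)), so 7 ∈ (A ∪ C) ∩ ((C ∪ B) ∩ (C ∪ B))

Yes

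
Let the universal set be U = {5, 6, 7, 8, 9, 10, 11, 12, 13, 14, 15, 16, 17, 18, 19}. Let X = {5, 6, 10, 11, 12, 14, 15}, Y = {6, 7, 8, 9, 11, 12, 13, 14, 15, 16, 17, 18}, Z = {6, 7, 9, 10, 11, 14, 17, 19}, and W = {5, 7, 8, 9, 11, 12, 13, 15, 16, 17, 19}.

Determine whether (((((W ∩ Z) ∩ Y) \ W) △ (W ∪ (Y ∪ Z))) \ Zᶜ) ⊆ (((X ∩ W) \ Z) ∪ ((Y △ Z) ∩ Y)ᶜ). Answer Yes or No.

Yes

W ∩ Z = {7, 9, 11, 17, 19}
(W ∩ Z) ∩ Y = {7, 9, 11, 17}
((W ∩ Z) ∩ Y) \ W = {}
Y ∪ Z = {6, 7, 8, 9, 10, 11, 12, 13, 14, 15, 16, 17, 18, 19}
W ∪ (Y ∪ Z) = {5, 6, 7, 8, 9, 10, 11, 12, 13, 14, 15, 16, 17, 18, 19}
(((W ∩ Z) ∩ Y) \ W) △ (W ∪ (Y ∪ Z)) = {5, 6, 7, 8, 9, 10, 11, 12, 13, 14, 15, 16, 17, 18, 19}
Zᶜ = {5, 8, 12, 13, 15, 16, 18}
((((W ∩ Z) ∩ Y) \ W) △ (W ∪ (Y ∪ Z))) \ Zᶜ = {6, 7, 9, 10, 11, 14, 17, 19}
X ∩ W = {5, 11, 12, 15}
(X ∩ W) \ Z = {5, 12, 15}
Y △ Z = {8, 10, 12, 13, 15, 16, 18, 19}
(Y △ Z) ∩ Y = {8, 12, 13, 15, 16, 18}
((Y △ Z) ∩ Y)ᶜ = {5, 6, 7, 9, 10, 11, 14, 17, 19}
((X ∩ W) \ Z) ∪ ((Y △ Z) ∩ Y)ᶜ = {5, 6, 7, 9, 10, 11, 12, 14, 15, 17, 19}
Every element of {6, 7, 9, 10, 11, 14, 17, 19} is in {5, 6, 7, 9, 10, 11, 12, 14, 15, 17, 19}, so ((((W ∩ Z) ∩ Y) \ W) △ (W ∪ (Y ∪ Z))) \ Zᶜ ⊆ ((X ∩ W) \ Z) ∪ ((Y △ Z) ∩ Y)ᶜ.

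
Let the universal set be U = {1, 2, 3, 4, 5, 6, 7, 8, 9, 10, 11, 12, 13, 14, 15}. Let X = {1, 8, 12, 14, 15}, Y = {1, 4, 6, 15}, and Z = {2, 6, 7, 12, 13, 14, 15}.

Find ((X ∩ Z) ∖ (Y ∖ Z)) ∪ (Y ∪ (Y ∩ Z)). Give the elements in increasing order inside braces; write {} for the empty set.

X ∩ Z = {12, 14, 15}
Y ∖ Z = {1, 4}
(X ∩ Z) ∖ (Y ∖ Z) = {12, 14, 15}
Y ∩ Z = {6, 15}
Y ∪ (Y ∩ Z) = {1, 4, 6, 15}
((X ∩ Z) ∖ (Y ∖ Z)) ∪ (Y ∪ (Y ∩ Z)) = {1, 4, 6, 12, 14, 15}

{1, 4, 6, 12, 14, 15}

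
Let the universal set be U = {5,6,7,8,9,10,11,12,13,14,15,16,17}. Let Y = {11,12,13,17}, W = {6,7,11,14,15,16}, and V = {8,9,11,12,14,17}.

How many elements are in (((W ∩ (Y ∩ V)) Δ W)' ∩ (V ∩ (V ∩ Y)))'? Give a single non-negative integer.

10

Y ∩ V = {11,12,17}
W ∩ (Y ∩ V) = {11}
(W ∩ (Y ∩ V)) Δ W = {6,7,14,15,16}
((W ∩ (Y ∩ V)) Δ W)' = {5,8,9,10,11,12,13,17}
V ∩ Y = {11,12,17}
V ∩ (V ∩ Y) = {11,12,17}
((W ∩ (Y ∩ V)) Δ W)' ∩ (V ∩ (V ∩ Y)) = {11,12,17}
(((W ∩ (Y ∩ V)) Δ W)' ∩ (V ∩ (V ∩ Y)))' = {5,6,7,8,9,10,13,14,15,16}
|(((W ∩ (Y ∩ V)) Δ W)' ∩ (V ∩ (V ∩ Y)))'| = 10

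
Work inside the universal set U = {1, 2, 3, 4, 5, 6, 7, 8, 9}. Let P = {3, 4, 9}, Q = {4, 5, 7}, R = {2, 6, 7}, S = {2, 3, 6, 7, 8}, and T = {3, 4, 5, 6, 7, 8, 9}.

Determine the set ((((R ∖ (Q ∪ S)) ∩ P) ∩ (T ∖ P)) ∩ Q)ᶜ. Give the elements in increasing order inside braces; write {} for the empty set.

{1, 2, 3, 4, 5, 6, 7, 8, 9}

Q ∪ S = {2, 3, 4, 5, 6, 7, 8}
R ∖ (Q ∪ S) = {}
(R ∖ (Q ∪ S)) ∩ P = {}
T ∖ P = {5, 6, 7, 8}
((R ∖ (Q ∪ S)) ∩ P) ∩ (T ∖ P) = {}
(((R ∖ (Q ∪ S)) ∩ P) ∩ (T ∖ P)) ∩ Q = {}
((((R ∖ (Q ∪ S)) ∩ P) ∩ (T ∖ P)) ∩ Q)ᶜ = {1, 2, 3, 4, 5, 6, 7, 8, 9}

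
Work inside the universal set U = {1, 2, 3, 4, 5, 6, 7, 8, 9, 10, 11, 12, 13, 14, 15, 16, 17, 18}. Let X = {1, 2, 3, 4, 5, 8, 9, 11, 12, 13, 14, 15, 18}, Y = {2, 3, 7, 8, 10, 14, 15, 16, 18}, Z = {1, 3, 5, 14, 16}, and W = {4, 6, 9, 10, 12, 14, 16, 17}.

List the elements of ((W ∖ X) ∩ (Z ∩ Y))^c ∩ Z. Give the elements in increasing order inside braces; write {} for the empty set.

{1, 3, 5, 14}

W ∖ X = {6, 10, 16, 17}
Z ∩ Y = {3, 14, 16}
(W ∖ X) ∩ (Z ∩ Y) = {16}
((W ∖ X) ∩ (Z ∩ Y))^c = {1, 2, 3, 4, 5, 6, 7, 8, 9, 10, 11, 12, 13, 14, 15, 17, 18}
((W ∖ X) ∩ (Z ∩ Y))^c ∩ Z = {1, 3, 5, 14}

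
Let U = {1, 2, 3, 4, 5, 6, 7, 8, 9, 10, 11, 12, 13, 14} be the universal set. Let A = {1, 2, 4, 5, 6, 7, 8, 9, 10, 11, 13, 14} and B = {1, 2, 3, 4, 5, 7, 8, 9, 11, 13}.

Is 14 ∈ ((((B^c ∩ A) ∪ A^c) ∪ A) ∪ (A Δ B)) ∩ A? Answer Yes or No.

Yes

14 ∉ B, so 14 ∈ B^c
14 ∈ B^c and 14 ∈ A, so 14 ∈ B^c ∩ A
14 ∈ A, so 14 ∉ A^c
14 ∈ (B^c ∩ A) and 14 ∉ A^c, so 14 ∈ (B^c ∩ A) ∪ A^c
14 ∈ ((B^c ∩ A) ∪ A^c) and 14 ∈ A, so 14 ∈ ((B^c ∩ A) ∪ A^c) ∪ A
14 ∈ A and 14 ∉ B, so 14 ∈ A Δ B
14 ∈ (((B^c ∩ A) ∪ A^c) ∪ A) and 14 ∈ (A Δ B), so 14 ∈ (((B^c ∩ A) ∪ A^c) ∪ A) ∪ (A Δ B)
14 ∈ ((((B^c ∩ A) ∪ A^c) ∪ A) ∪ (A Δ B)) and 14 ∈ A, so 14 ∈ ((((B^c ∩ A) ∪ A^c) ∪ A) ∪ (A Δ B)) ∩ A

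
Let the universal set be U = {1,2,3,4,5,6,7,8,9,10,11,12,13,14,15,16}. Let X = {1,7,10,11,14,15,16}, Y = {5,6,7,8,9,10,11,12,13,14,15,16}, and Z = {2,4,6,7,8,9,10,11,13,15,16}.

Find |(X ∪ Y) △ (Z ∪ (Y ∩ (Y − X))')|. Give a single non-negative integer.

5

X ∪ Y = {1,5,6,7,8,9,10,11,12,13,14,15,16}
Y − X = {5,6,8,9,12,13}
Y ∩ (Y − X) = {5,6,8,9,12,13}
(Y ∩ (Y − X))' = {1,2,3,4,7,10,11,14,15,16}
Z ∪ (Y ∩ (Y − X))' = {1,2,3,4,6,7,8,9,10,11,13,14,15,16}
(X ∪ Y) △ (Z ∪ (Y ∩ (Y − X))') = {2,3,4,5,12}
|(X ∪ Y) △ (Z ∪ (Y ∩ (Y − X))')| = 5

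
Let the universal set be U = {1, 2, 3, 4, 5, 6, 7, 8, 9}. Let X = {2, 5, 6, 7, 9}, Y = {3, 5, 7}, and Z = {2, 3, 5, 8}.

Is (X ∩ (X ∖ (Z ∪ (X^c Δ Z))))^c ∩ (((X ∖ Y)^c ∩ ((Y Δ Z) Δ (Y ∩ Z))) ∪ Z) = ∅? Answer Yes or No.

X^c = {1, 3, 4, 8}
X^c Δ Z = {1, 2, 4, 5}
Z ∪ (X^c Δ Z) = {1, 2, 3, 4, 5, 8}
X ∖ (Z ∪ (X^c Δ Z)) = {6, 7, 9}
X ∩ (X ∖ (Z ∪ (X^c Δ Z))) = {6, 7, 9}
(X ∩ (X ∖ (Z ∪ (X^c Δ Z))))^c = {1, 2, 3, 4, 5, 8}
X ∖ Y = {2, 6, 9}
(X ∖ Y)^c = {1, 3, 4, 5, 7, 8}
Y Δ Z = {2, 7, 8}
Y ∩ Z = {3, 5}
(Y Δ Z) Δ (Y ∩ Z) = {2, 3, 5, 7, 8}
(X ∖ Y)^c ∩ ((Y Δ Z) Δ (Y ∩ Z)) = {3, 5, 7, 8}
((X ∖ Y)^c ∩ ((Y Δ Z) Δ (Y ∩ Z))) ∪ Z = {2, 3, 5, 7, 8}
2 lies in both, so they are not disjoint.

No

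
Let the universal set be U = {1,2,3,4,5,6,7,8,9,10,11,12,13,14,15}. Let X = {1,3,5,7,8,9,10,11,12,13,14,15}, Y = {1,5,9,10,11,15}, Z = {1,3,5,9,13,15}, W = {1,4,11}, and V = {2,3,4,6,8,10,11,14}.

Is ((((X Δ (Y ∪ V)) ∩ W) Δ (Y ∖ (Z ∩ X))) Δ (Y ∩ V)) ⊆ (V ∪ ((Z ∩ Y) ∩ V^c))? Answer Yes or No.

Yes

Y ∪ V = {1,2,3,4,5,6,8,9,10,11,14,15}
X Δ (Y ∪ V) = {2,4,6,7,12,13}
(X Δ (Y ∪ V)) ∩ W = {4}
Z ∩ X = {1,3,5,9,13,15}
Y ∖ (Z ∩ X) = {10,11}
((X Δ (Y ∪ V)) ∩ W) Δ (Y ∖ (Z ∩ X)) = {4,10,11}
Y ∩ V = {10,11}
(((X Δ (Y ∪ V)) ∩ W) Δ (Y ∖ (Z ∩ X))) Δ (Y ∩ V) = {4}
Z ∩ Y = {1,5,9,15}
V^c = {1,5,7,9,12,13,15}
(Z ∩ Y) ∩ V^c = {1,5,9,15}
V ∪ ((Z ∩ Y) ∩ V^c) = {1,2,3,4,5,6,8,9,10,11,14,15}
Every element of {4} is in {1,2,3,4,5,6,8,9,10,11,14,15}, so (((X Δ (Y ∪ V)) ∩ W) Δ (Y ∖ (Z ∩ X))) Δ (Y ∩ V) ⊆ V ∪ ((Z ∩ Y) ∩ V^c).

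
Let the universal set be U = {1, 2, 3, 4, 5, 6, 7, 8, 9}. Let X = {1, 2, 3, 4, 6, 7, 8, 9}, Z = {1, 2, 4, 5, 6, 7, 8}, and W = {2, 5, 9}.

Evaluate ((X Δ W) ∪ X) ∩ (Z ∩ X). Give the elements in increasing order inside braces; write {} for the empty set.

X Δ W = {1, 3, 4, 5, 6, 7, 8}
(X Δ W) ∪ X = {1, 2, 3, 4, 5, 6, 7, 8, 9}
Z ∩ X = {1, 2, 4, 6, 7, 8}
((X Δ W) ∪ X) ∩ (Z ∩ X) = {1, 2, 4, 6, 7, 8}

{1, 2, 4, 6, 7, 8}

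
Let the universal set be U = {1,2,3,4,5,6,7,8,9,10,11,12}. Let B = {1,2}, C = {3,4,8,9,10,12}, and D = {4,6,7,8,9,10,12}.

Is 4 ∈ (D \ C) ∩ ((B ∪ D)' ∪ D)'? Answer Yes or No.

No

4 ∈ D and 4 ∈ C, so 4 ∉ D \ C
4 ∉ B and 4 ∈ D, so 4 ∈ B ∪ D
4 ∉ (B ∪ D)' since 4 ∈ (B ∪ D)
4 ∉ (B ∪ D)' and 4 ∈ D, so 4 ∈ (B ∪ D)' ∪ D
4 ∉ ((B ∪ D)' ∪ D)' since 4 ∈ ((B ∪ D)' ∪ D)
4 ∉ (D \ C) and 4 ∉ ((B ∪ D)' ∪ D)', so 4 ∉ (D \ C) ∩ ((B ∪ D)' ∪ D)'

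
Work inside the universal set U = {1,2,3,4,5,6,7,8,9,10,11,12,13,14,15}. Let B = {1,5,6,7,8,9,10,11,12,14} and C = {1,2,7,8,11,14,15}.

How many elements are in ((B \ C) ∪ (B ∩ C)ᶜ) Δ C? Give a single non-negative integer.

B \ C = {5,6,9,10,12}
B ∩ C = {1,7,8,11,14}
(B ∩ C)ᶜ = {2,3,4,5,6,9,10,12,13,15}
(B \ C) ∪ (B ∩ C)ᶜ = {2,3,4,5,6,9,10,12,13,15}
((B \ C) ∪ (B ∩ C)ᶜ) Δ C = {1,3,4,5,6,7,8,9,10,11,12,13,14}
|((B \ C) ∪ (B ∩ C)ᶜ) Δ C| = 13

13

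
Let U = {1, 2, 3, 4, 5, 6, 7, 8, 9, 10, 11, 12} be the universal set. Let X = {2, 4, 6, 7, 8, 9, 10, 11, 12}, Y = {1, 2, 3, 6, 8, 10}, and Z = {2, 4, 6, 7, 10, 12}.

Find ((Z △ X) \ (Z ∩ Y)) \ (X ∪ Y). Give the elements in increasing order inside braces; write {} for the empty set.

{}

Z △ X = {8, 9, 11}
Z ∩ Y = {2, 6, 10}
(Z △ X) \ (Z ∩ Y) = {8, 9, 11}
X ∪ Y = {1, 2, 3, 4, 6, 7, 8, 9, 10, 11, 12}
((Z △ X) \ (Z ∩ Y)) \ (X ∪ Y) = {}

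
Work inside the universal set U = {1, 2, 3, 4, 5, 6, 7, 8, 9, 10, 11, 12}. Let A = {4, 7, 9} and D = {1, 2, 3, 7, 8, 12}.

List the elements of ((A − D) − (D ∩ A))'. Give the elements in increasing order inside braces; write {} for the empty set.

{1, 2, 3, 5, 6, 7, 8, 10, 11, 12}

A − D = {4, 9}
D ∩ A = {7}
(A − D) − (D ∩ A) = {4, 9}
((A − D) − (D ∩ A))' = {1, 2, 3, 5, 6, 7, 8, 10, 11, 12}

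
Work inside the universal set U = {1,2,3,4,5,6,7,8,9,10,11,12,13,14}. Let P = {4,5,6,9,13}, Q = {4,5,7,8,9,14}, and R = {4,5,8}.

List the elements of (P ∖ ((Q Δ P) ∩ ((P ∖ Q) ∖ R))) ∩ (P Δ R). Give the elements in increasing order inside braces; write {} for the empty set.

Q Δ P = {6,7,8,13,14}
P ∖ Q = {6,13}
(P ∖ Q) ∖ R = {6,13}
(Q Δ P) ∩ ((P ∖ Q) ∖ R) = {6,13}
P ∖ ((Q Δ P) ∩ ((P ∖ Q) ∖ R)) = {4,5,9}
P Δ R = {6,8,9,13}
(P ∖ ((Q Δ P) ∩ ((P ∖ Q) ∖ R))) ∩ (P Δ R) = {9}

{9}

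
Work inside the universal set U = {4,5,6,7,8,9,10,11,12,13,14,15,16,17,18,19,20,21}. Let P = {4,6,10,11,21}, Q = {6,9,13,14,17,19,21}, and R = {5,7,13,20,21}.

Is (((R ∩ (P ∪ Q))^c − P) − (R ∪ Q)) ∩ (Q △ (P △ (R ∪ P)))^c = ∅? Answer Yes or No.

No

P ∪ Q = {4,6,9,10,11,13,14,17,19,21}
R ∩ (P ∪ Q) = {13,21}
(R ∩ (P ∪ Q))^c = {4,5,6,7,8,9,10,11,12,14,15,16,17,18,19,20}
(R ∩ (P ∪ Q))^c − P = {5,7,8,9,12,14,15,16,17,18,19,20}
R ∪ Q = {5,6,7,9,13,14,17,19,20,21}
((R ∩ (P ∪ Q))^c − P) − (R ∪ Q) = {8,12,15,16,18}
R ∪ P = {4,5,6,7,10,11,13,20,21}
P △ (R ∪ P) = {5,7,13,20}
Q △ (P △ (R ∪ P)) = {5,6,7,9,14,17,19,20,21}
(Q △ (P △ (R ∪ P)))^c = {4,8,10,11,12,13,15,16,18}
8 lies in both, so they are not disjoint.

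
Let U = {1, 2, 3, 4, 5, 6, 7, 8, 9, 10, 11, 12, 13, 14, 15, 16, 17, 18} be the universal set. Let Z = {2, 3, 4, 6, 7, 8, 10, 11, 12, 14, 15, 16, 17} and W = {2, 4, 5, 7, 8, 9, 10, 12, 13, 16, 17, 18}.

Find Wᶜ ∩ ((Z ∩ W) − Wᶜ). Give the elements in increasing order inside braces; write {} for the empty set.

{}

Wᶜ = {1, 3, 6, 11, 14, 15}
Z ∩ W = {2, 4, 7, 8, 10, 12, 16, 17}
(Z ∩ W) − Wᶜ = {2, 4, 7, 8, 10, 12, 16, 17}
Wᶜ ∩ ((Z ∩ W) − Wᶜ) = {}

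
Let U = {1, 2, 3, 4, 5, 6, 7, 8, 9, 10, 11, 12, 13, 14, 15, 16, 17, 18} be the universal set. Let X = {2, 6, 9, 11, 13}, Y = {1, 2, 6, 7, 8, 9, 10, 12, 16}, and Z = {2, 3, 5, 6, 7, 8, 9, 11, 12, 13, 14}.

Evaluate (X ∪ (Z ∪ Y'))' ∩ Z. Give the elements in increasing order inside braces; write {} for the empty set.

Y' = {3, 4, 5, 11, 13, 14, 15, 17, 18}
Z ∪ Y' = {2, 3, 4, 5, 6, 7, 8, 9, 11, 12, 13, 14, 15, 17, 18}
X ∪ (Z ∪ Y') = {2, 3, 4, 5, 6, 7, 8, 9, 11, 12, 13, 14, 15, 17, 18}
(X ∪ (Z ∪ Y'))' = {1, 10, 16}
(X ∪ (Z ∪ Y'))' ∩ Z = {}

{}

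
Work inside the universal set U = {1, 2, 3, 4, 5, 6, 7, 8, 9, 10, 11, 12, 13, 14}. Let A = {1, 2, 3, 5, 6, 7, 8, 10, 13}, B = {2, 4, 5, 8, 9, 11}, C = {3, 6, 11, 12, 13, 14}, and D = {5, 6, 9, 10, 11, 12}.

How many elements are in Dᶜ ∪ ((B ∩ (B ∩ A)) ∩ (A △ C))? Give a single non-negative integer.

Dᶜ = {1, 2, 3, 4, 7, 8, 13, 14}
B ∩ A = {2, 5, 8}
B ∩ (B ∩ A) = {2, 5, 8}
A △ C = {1, 2, 5, 7, 8, 10, 11, 12, 14}
(B ∩ (B ∩ A)) ∩ (A △ C) = {2, 5, 8}
Dᶜ ∪ ((B ∩ (B ∩ A)) ∩ (A △ C)) = {1, 2, 3, 4, 5, 7, 8, 13, 14}
|Dᶜ ∪ ((B ∩ (B ∩ A)) ∩ (A △ C))| = 9

9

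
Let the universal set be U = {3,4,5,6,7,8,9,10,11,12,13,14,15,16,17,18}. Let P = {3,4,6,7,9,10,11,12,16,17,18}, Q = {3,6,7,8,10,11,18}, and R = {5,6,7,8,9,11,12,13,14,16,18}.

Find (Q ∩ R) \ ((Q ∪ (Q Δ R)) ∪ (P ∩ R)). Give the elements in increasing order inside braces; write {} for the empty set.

Q ∩ R = {6,7,8,11,18}
Q Δ R = {3,5,9,10,12,13,14,16}
Q ∪ (Q Δ R) = {3,5,6,7,8,9,10,11,12,13,14,16,18}
P ∩ R = {6,7,9,11,12,16,18}
(Q ∪ (Q Δ R)) ∪ (P ∩ R) = {3,5,6,7,8,9,10,11,12,13,14,16,18}
(Q ∩ R) \ ((Q ∪ (Q Δ R)) ∪ (P ∩ R)) = {}

{}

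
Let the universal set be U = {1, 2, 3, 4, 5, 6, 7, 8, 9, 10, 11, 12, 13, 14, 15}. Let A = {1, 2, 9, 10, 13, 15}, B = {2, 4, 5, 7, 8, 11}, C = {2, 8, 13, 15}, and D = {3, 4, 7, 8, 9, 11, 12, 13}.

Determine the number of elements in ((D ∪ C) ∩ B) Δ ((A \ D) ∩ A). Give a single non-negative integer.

D ∪ C = {2, 3, 4, 7, 8, 9, 11, 12, 13, 15}
(D ∪ C) ∩ B = {2, 4, 7, 8, 11}
A \ D = {1, 2, 10, 15}
(A \ D) ∩ A = {1, 2, 10, 15}
((D ∪ C) ∩ B) Δ ((A \ D) ∩ A) = {1, 4, 7, 8, 10, 11, 15}
|((D ∪ C) ∩ B) Δ ((A \ D) ∩ A)| = 7

7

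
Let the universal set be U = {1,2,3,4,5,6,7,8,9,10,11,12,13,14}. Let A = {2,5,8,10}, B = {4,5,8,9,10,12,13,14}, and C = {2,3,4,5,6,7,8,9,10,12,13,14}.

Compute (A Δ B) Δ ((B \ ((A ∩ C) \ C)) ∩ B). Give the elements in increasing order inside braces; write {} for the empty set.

A Δ B = {2,4,9,12,13,14}
A ∩ C = {2,5,8,10}
(A ∩ C) \ C = {}
B \ ((A ∩ C) \ C) = {4,5,8,9,10,12,13,14}
(B \ ((A ∩ C) \ C)) ∩ B = {4,5,8,9,10,12,13,14}
(A Δ B) Δ ((B \ ((A ∩ C) \ C)) ∩ B) = {2,5,8,10}

{2,5,8,10}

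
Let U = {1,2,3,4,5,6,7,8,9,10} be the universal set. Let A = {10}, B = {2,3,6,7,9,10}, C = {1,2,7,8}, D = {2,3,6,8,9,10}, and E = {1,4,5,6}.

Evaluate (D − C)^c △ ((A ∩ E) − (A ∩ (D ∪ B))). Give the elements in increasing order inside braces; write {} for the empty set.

D − C = {3,6,9,10}
(D − C)^c = {1,2,4,5,7,8}
A ∩ E = {}
D ∪ B = {2,3,6,7,8,9,10}
A ∩ (D ∪ B) = {10}
(A ∩ E) − (A ∩ (D ∪ B)) = {}
(D − C)^c △ ((A ∩ E) − (A ∩ (D ∪ B))) = {1,2,4,5,7,8}

{1,2,4,5,7,8}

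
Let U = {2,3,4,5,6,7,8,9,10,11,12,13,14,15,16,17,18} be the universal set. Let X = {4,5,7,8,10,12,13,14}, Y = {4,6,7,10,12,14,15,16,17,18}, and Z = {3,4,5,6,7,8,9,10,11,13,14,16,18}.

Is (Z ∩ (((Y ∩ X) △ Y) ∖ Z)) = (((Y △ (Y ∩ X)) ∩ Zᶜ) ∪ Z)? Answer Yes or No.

No

Y ∩ X = {4,7,10,12,14}
(Y ∩ X) △ Y = {6,15,16,17,18}
((Y ∩ X) △ Y) ∖ Z = {15,17}
Z ∩ (((Y ∩ X) △ Y) ∖ Z) = {}
Y △ (Y ∩ X) = {6,15,16,17,18}
Zᶜ = {2,12,15,17}
(Y △ (Y ∩ X)) ∩ Zᶜ = {15,17}
((Y △ (Y ∩ X)) ∩ Zᶜ) ∪ Z = {3,4,5,6,7,8,9,10,11,13,14,15,16,17,18}
3 ∈ ((Y △ (Y ∩ X)) ∩ Zᶜ) ∪ Z but 3 ∉ Z ∩ (((Y ∩ X) △ Y) ∖ Z), so they differ.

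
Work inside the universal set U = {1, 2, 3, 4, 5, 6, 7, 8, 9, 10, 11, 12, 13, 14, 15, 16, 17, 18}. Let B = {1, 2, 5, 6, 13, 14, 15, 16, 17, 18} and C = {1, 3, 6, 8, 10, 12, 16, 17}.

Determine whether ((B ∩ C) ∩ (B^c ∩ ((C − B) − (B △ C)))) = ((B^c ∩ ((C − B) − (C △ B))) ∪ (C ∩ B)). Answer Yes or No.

No

B ∩ C = {1, 6, 16, 17}
B^c = {3, 4, 7, 8, 9, 10, 11, 12}
C − B = {3, 8, 10, 12}
B △ C = {2, 3, 5, 8, 10, 12, 13, 14, 15, 18}
(C − B) − (B △ C) = {}
B^c ∩ ((C − B) − (B △ C)) = {}
(B ∩ C) ∩ (B^c ∩ ((C − B) − (B △ C))) = {}
C △ B = {2, 3, 5, 8, 10, 12, 13, 14, 15, 18}
(C − B) − (C △ B) = {}
B^c ∩ ((C − B) − (C △ B)) = {}
C ∩ B = {1, 6, 16, 17}
(B^c ∩ ((C − B) − (C △ B))) ∪ (C ∩ B) = {1, 6, 16, 17}
1 ∈ (B^c ∩ ((C − B) − (C △ B))) ∪ (C ∩ B) but 1 ∉ (B ∩ C) ∩ (B^c ∩ ((C − B) − (B △ C))), so they differ.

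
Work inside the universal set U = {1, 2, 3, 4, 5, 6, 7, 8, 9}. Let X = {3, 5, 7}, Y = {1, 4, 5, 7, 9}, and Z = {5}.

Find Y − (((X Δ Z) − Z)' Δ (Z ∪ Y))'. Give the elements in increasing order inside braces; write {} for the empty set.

X Δ Z = {3, 7}
(X Δ Z) − Z = {3, 7}
((X Δ Z) − Z)' = {1, 2, 4, 5, 6, 8, 9}
Z ∪ Y = {1, 4, 5, 7, 9}
((X Δ Z) − Z)' Δ (Z ∪ Y) = {2, 6, 7, 8}
(((X Δ Z) − Z)' Δ (Z ∪ Y))' = {1, 3, 4, 5, 9}
Y − (((X Δ Z) − Z)' Δ (Z ∪ Y))' = {7}

{7}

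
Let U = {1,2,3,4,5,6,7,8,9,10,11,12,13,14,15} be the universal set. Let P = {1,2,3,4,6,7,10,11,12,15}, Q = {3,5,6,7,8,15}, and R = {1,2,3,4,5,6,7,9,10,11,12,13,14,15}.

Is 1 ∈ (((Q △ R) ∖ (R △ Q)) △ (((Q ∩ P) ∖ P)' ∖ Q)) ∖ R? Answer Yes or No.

1 ∉ Q and 1 ∈ R, so 1 ∈ Q △ R
1 ∈ R and 1 ∉ Q, so 1 ∈ R △ Q
1 ∈ (Q △ R) and 1 ∈ (R △ Q), so 1 ∉ (Q △ R) ∖ (R △ Q)
1 ∉ Q and 1 ∈ P, so 1 ∉ Q ∩ P
1 ∉ (Q ∩ P) and 1 ∈ P, so 1 ∉ (Q ∩ P) ∖ P
1 ∈ ((Q ∩ P) ∖ P)' since 1 ∉ ((Q ∩ P) ∖ P)
1 ∈ ((Q ∩ P) ∖ P)' and 1 ∉ Q, so 1 ∈ ((Q ∩ P) ∖ P)' ∖ Q
1 ∉ ((Q △ R) ∖ (R △ Q)) and 1 ∈ (((Q ∩ P) ∖ P)' ∖ Q), so 1 ∈ ((Q △ R) ∖ (R △ Q)) △ (((Q ∩ P) ∖ P)' ∖ Q)
1 ∈ (((Q △ R) ∖ (R △ Q)) △ (((Q ∩ P) ∖ P)' ∖ Q)) and 1 ∈ R, so 1 ∉ (((Q △ R) ∖ (R △ Q)) △ (((Q ∩ P) ∖ P)' ∖ Q)) ∖ R

No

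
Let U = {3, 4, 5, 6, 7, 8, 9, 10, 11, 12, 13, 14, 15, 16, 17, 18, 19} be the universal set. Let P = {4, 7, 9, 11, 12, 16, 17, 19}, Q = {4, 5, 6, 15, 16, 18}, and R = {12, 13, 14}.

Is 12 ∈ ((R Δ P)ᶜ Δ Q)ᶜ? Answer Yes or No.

12 ∈ R and 12 ∈ P, so 12 ∉ R Δ P
12 ∈ (R Δ P)ᶜ since 12 ∉ (R Δ P)
12 ∈ (R Δ P)ᶜ and 12 ∉ Q, so 12 ∈ (R Δ P)ᶜ Δ Q
12 ∉ ((R Δ P)ᶜ Δ Q)ᶜ since 12 ∈ ((R Δ P)ᶜ Δ Q)

No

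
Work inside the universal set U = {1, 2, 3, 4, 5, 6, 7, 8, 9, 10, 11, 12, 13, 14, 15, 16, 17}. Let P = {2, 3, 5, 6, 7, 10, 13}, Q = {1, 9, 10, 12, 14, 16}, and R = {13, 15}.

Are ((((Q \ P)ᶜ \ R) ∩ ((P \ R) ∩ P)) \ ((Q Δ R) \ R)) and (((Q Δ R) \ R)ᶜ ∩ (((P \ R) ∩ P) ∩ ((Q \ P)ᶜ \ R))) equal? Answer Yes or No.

Q \ P = {1, 9, 12, 14, 16}
(Q \ P)ᶜ = {2, 3, 4, 5, 6, 7, 8, 10, 11, 13, 15, 17}
(Q \ P)ᶜ \ R = {2, 3, 4, 5, 6, 7, 8, 10, 11, 17}
P \ R = {2, 3, 5, 6, 7, 10}
(P \ R) ∩ P = {2, 3, 5, 6, 7, 10}
((Q \ P)ᶜ \ R) ∩ ((P \ R) ∩ P) = {2, 3, 5, 6, 7, 10}
Q Δ R = {1, 9, 10, 12, 13, 14, 15, 16}
(Q Δ R) \ R = {1, 9, 10, 12, 14, 16}
(((Q \ P)ᶜ \ R) ∩ ((P \ R) ∩ P)) \ ((Q Δ R) \ R) = {2, 3, 5, 6, 7}
((Q Δ R) \ R)ᶜ = {2, 3, 4, 5, 6, 7, 8, 11, 13, 15, 17}
((P \ R) ∩ P) ∩ ((Q \ P)ᶜ \ R) = {2, 3, 5, 6, 7, 10}
((Q Δ R) \ R)ᶜ ∩ (((P \ R) ∩ P) ∩ ((Q \ P)ᶜ \ R)) = {2, 3, 5, 6, 7}
Both equal {2, 3, 5, 6, 7}, so (((Q \ P)ᶜ \ R) ∩ ((P \ R) ∩ P)) \ ((Q Δ R) \ R) = ((Q Δ R) \ R)ᶜ ∩ (((P \ R) ∩ P) ∩ ((Q \ P)ᶜ \ R)).

Yes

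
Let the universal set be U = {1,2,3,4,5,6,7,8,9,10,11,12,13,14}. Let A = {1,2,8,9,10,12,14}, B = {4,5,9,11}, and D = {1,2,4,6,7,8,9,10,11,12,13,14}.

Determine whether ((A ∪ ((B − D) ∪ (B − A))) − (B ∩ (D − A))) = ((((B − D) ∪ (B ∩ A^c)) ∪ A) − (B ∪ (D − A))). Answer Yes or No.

B − D = {5}
B − A = {4,5,11}
(B − D) ∪ (B − A) = {4,5,11}
A ∪ ((B − D) ∪ (B − A)) = {1,2,4,5,8,9,10,11,12,14}
D − A = {4,6,7,11,13}
B ∩ (D − A) = {4,11}
(A ∪ ((B − D) ∪ (B − A))) − (B ∩ (D − A)) = {1,2,5,8,9,10,12,14}
A^c = {3,4,5,6,7,11,13}
B ∩ A^c = {4,5,11}
(B − D) ∪ (B ∩ A^c) = {4,5,11}
((B − D) ∪ (B ∩ A^c)) ∪ A = {1,2,4,5,8,9,10,11,12,14}
B ∪ (D − A) = {4,5,6,7,9,11,13}
(((B − D) ∪ (B ∩ A^c)) ∪ A) − (B ∪ (D − A)) = {1,2,8,10,12,14}
5 ∈ (A ∪ ((B − D) ∪ (B − A))) − (B ∩ (D − A)) but 5 ∉ (((B − D) ∪ (B ∩ A^c)) ∪ A) − (B ∪ (D − A)), so they differ.

No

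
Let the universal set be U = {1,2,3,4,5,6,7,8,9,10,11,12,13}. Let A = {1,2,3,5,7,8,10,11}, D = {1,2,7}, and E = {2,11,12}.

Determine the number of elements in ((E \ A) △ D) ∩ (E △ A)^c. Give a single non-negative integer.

1

E \ A = {12}
(E \ A) △ D = {1,2,7,12}
E △ A = {1,3,5,7,8,10,12}
(E △ A)^c = {2,4,6,9,11,13}
((E \ A) △ D) ∩ (E △ A)^c = {2}
|((E \ A) △ D) ∩ (E △ A)^c| = 1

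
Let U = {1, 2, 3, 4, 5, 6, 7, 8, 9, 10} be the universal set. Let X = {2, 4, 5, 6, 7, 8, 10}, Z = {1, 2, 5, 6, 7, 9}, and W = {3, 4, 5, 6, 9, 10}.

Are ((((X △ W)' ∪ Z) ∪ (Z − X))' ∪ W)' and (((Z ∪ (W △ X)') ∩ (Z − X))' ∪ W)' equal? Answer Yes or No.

No

X △ W = {2, 3, 7, 8, 9}
(X △ W)' = {1, 4, 5, 6, 10}
(X △ W)' ∪ Z = {1, 2, 4, 5, 6, 7, 9, 10}
Z − X = {1, 9}
((X △ W)' ∪ Z) ∪ (Z − X) = {1, 2, 4, 5, 6, 7, 9, 10}
(((X △ W)' ∪ Z) ∪ (Z − X))' = {3, 8}
(((X △ W)' ∪ Z) ∪ (Z − X))' ∪ W = {3, 4, 5, 6, 8, 9, 10}
((((X △ W)' ∪ Z) ∪ (Z − X))' ∪ W)' = {1, 2, 7}
W △ X = {2, 3, 7, 8, 9}
(W △ X)' = {1, 4, 5, 6, 10}
Z ∪ (W △ X)' = {1, 2, 4, 5, 6, 7, 9, 10}
(Z ∪ (W △ X)') ∩ (Z − X) = {1, 9}
((Z ∪ (W △ X)') ∩ (Z − X))' = {2, 3, 4, 5, 6, 7, 8, 10}
((Z ∪ (W △ X)') ∩ (Z − X))' ∪ W = {2, 3, 4, 5, 6, 7, 8, 9, 10}
(((Z ∪ (W △ X)') ∩ (Z − X))' ∪ W)' = {1}
2 ∈ ((((X △ W)' ∪ Z) ∪ (Z − X))' ∪ W)' but 2 ∉ (((Z ∪ (W △ X)') ∩ (Z − X))' ∪ W)', so they differ.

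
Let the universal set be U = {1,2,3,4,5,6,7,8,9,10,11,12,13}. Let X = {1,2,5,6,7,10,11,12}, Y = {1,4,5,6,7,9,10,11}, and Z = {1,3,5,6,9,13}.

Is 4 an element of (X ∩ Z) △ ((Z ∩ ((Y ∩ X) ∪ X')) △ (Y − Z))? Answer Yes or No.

Yes

4 ∉ X and 4 ∉ Z, so 4 ∉ X ∩ Z
4 ∈ Y and 4 ∉ X, so 4 ∉ Y ∩ X
4 ∉ X, so 4 ∈ X'
4 ∉ (Y ∩ X) and 4 ∈ X', so 4 ∈ (Y ∩ X) ∪ X'
4 ∉ Z and 4 ∈ ((Y ∩ X) ∪ X'), so 4 ∉ Z ∩ ((Y ∩ X) ∪ X')
4 ∈ Y and 4 ∉ Z, so 4 ∈ Y − Z
4 ∉ (Z ∩ ((Y ∩ X) ∪ X')) and 4 ∈ (Y − Z), so 4 ∈ (Z ∩ ((Y ∩ X) ∪ X')) △ (Y − Z)
4 ∉ (X ∩ Z) and 4 ∈ ((Z ∩ ((Y ∩ X) ∪ X')) △ (Y − Z)), so 4 ∈ (X ∩ Z) △ ((Z ∩ ((Y ∩ X) ∪ X')) △ (Y − Z))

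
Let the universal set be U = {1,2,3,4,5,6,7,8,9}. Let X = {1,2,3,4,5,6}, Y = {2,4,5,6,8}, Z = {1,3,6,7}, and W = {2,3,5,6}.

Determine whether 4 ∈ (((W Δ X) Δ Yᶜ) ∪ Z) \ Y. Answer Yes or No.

4 ∉ W and 4 ∈ X, so 4 ∈ W Δ X
4 ∈ Y, so 4 ∉ Yᶜ
4 ∈ (W Δ X) and 4 ∉ Yᶜ, so 4 ∈ (W Δ X) Δ Yᶜ
4 ∈ ((W Δ X) Δ Yᶜ) and 4 ∉ Z, so 4 ∈ ((W Δ X) Δ Yᶜ) ∪ Z
4 ∈ (((W Δ X) Δ Yᶜ) ∪ Z) and 4 ∈ Y, so 4 ∉ (((W Δ X) Δ Yᶜ) ∪ Z) \ Y

No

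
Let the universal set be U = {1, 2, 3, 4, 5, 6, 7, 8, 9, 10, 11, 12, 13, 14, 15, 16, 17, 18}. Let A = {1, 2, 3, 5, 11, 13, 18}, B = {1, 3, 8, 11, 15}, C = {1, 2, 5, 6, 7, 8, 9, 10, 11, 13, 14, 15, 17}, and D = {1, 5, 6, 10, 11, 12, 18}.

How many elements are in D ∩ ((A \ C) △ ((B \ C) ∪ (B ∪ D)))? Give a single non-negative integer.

A \ C = {3, 18}
B \ C = {3}
B ∪ D = {1, 3, 5, 6, 8, 10, 11, 12, 15, 18}
(B \ C) ∪ (B ∪ D) = {1, 3, 5, 6, 8, 10, 11, 12, 15, 18}
(A \ C) △ ((B \ C) ∪ (B ∪ D)) = {1, 5, 6, 8, 10, 11, 12, 15}
D ∩ ((A \ C) △ ((B \ C) ∪ (B ∪ D))) = {1, 5, 6, 10, 11, 12}
|D ∩ ((A \ C) △ ((B \ C) ∪ (B ∪ D)))| = 6

6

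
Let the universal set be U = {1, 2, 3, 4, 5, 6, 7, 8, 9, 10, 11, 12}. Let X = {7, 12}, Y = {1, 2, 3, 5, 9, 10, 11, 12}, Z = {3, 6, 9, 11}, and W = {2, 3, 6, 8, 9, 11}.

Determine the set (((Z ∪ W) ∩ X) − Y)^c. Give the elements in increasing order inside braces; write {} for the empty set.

Z ∪ W = {2, 3, 6, 8, 9, 11}
(Z ∪ W) ∩ X = {}
((Z ∪ W) ∩ X) − Y = {}
(((Z ∪ W) ∩ X) − Y)^c = {1, 2, 3, 4, 5, 6, 7, 8, 9, 10, 11, 12}

{1, 2, 3, 4, 5, 6, 7, 8, 9, 10, 11, 12}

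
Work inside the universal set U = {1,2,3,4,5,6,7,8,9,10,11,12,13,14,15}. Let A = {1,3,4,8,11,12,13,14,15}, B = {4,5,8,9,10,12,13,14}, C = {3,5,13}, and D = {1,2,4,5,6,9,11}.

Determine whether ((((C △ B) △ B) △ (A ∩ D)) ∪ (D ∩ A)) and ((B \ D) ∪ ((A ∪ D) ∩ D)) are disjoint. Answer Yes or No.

No

C △ B = {3,4,8,9,10,12,14}
(C △ B) △ B = {3,5,13}
A ∩ D = {1,4,11}
((C △ B) △ B) △ (A ∩ D) = {1,3,4,5,11,13}
D ∩ A = {1,4,11}
(((C △ B) △ B) △ (A ∩ D)) ∪ (D ∩ A) = {1,3,4,5,11,13}
B \ D = {8,10,12,13,14}
A ∪ D = {1,2,3,4,5,6,8,9,11,12,13,14,15}
(A ∪ D) ∩ D = {1,2,4,5,6,9,11}
(B \ D) ∪ ((A ∪ D) ∩ D) = {1,2,4,5,6,8,9,10,11,12,13,14}
1 lies in both, so they are not disjoint.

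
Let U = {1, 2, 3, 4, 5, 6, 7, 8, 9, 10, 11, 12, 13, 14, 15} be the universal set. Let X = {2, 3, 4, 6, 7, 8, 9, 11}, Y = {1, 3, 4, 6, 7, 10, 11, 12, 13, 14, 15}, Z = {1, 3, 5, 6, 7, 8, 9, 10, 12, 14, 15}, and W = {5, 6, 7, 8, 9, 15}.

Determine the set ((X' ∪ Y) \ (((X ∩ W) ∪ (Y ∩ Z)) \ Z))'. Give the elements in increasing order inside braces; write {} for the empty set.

X' = {1, 5, 10, 12, 13, 14, 15}
X' ∪ Y = {1, 3, 4, 5, 6, 7, 10, 11, 12, 13, 14, 15}
X ∩ W = {6, 7, 8, 9}
Y ∩ Z = {1, 3, 6, 7, 10, 12, 14, 15}
(X ∩ W) ∪ (Y ∩ Z) = {1, 3, 6, 7, 8, 9, 10, 12, 14, 15}
((X ∩ W) ∪ (Y ∩ Z)) \ Z = {}
(X' ∪ Y) \ (((X ∩ W) ∪ (Y ∩ Z)) \ Z) = {1, 3, 4, 5, 6, 7, 10, 11, 12, 13, 14, 15}
((X' ∪ Y) \ (((X ∩ W) ∪ (Y ∩ Z)) \ Z))' = {2, 8, 9}

{2, 8, 9}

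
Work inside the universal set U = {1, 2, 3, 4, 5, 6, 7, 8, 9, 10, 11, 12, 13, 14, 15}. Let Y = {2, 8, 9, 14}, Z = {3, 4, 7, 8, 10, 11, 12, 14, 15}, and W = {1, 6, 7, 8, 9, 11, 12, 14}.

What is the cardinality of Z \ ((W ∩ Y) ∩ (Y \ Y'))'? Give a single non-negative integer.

W ∩ Y = {8, 9, 14}
Y' = {1, 3, 4, 5, 6, 7, 10, 11, 12, 13, 15}
Y \ Y' = {2, 8, 9, 14}
(W ∩ Y) ∩ (Y \ Y') = {8, 9, 14}
((W ∩ Y) ∩ (Y \ Y'))' = {1, 2, 3, 4, 5, 6, 7, 10, 11, 12, 13, 15}
Z \ ((W ∩ Y) ∩ (Y \ Y'))' = {8, 14}
|Z \ ((W ∩ Y) ∩ (Y \ Y'))'| = 2

2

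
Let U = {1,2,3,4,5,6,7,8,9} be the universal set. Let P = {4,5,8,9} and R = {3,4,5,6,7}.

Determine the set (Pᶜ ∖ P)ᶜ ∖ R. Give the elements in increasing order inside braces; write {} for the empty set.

{8,9}

Pᶜ = {1,2,3,6,7}
Pᶜ ∖ P = {1,2,3,6,7}
(Pᶜ ∖ P)ᶜ = {4,5,8,9}
(Pᶜ ∖ P)ᶜ ∖ R = {8,9}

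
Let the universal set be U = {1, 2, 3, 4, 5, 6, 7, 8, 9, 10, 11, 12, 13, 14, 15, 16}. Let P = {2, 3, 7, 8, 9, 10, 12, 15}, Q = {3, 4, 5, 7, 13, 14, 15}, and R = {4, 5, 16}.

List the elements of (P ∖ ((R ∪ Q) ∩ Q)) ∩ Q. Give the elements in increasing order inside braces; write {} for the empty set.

R ∪ Q = {3, 4, 5, 7, 13, 14, 15, 16}
(R ∪ Q) ∩ Q = {3, 4, 5, 7, 13, 14, 15}
P ∖ ((R ∪ Q) ∩ Q) = {2, 8, 9, 10, 12}
(P ∖ ((R ∪ Q) ∩ Q)) ∩ Q = {}

{}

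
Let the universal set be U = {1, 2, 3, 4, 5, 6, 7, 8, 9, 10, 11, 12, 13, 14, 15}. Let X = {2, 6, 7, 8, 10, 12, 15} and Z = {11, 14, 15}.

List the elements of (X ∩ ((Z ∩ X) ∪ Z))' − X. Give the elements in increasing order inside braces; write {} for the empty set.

Z ∩ X = {15}
(Z ∩ X) ∪ Z = {11, 14, 15}
X ∩ ((Z ∩ X) ∪ Z) = {15}
(X ∩ ((Z ∩ X) ∪ Z))' = {1, 2, 3, 4, 5, 6, 7, 8, 9, 10, 11, 12, 13, 14}
(X ∩ ((Z ∩ X) ∪ Z))' − X = {1, 3, 4, 5, 9, 11, 13, 14}

{1, 3, 4, 5, 9, 11, 13, 14}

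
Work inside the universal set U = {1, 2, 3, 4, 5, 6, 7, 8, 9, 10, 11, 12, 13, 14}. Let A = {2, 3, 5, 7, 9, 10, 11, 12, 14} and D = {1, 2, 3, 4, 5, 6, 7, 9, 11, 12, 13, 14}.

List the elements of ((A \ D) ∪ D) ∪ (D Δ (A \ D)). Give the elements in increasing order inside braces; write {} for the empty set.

{1, 2, 3, 4, 5, 6, 7, 9, 10, 11, 12, 13, 14}

A \ D = {10}
(A \ D) ∪ D = {1, 2, 3, 4, 5, 6, 7, 9, 10, 11, 12, 13, 14}
D Δ (A \ D) = {1, 2, 3, 4, 5, 6, 7, 9, 10, 11, 12, 13, 14}
((A \ D) ∪ D) ∪ (D Δ (A \ D)) = {1, 2, 3, 4, 5, 6, 7, 9, 10, 11, 12, 13, 14}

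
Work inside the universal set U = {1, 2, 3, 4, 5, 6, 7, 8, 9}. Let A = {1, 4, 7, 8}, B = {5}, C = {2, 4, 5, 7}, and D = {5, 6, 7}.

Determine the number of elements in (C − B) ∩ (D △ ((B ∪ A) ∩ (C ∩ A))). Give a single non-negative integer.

C − B = {2, 4, 7}
B ∪ A = {1, 4, 5, 7, 8}
C ∩ A = {4, 7}
(B ∪ A) ∩ (C ∩ A) = {4, 7}
D △ ((B ∪ A) ∩ (C ∩ A)) = {4, 5, 6}
(C − B) ∩ (D △ ((B ∪ A) ∩ (C ∩ A))) = {4}
|(C − B) ∩ (D △ ((B ∪ A) ∩ (C ∩ A)))| = 1

1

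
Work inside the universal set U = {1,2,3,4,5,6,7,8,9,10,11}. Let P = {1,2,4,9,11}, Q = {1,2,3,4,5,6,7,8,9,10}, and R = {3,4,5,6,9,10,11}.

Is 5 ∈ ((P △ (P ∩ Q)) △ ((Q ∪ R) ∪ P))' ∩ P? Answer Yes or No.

No

5 ∉ P and 5 ∈ Q, so 5 ∉ P ∩ Q
5 ∉ P and 5 ∉ (P ∩ Q), so 5 ∉ P △ (P ∩ Q)
5 ∈ Q and 5 ∈ R, so 5 ∈ Q ∪ R
5 ∈ (Q ∪ R) and 5 ∉ P, so 5 ∈ (Q ∪ R) ∪ P
5 ∉ (P △ (P ∩ Q)) and 5 ∈ ((Q ∪ R) ∪ P), so 5 ∈ (P △ (P ∩ Q)) △ ((Q ∪ R) ∪ P)
5 ∉ ((P △ (P ∩ Q)) △ ((Q ∪ R) ∪ P))' since 5 ∈ ((P △ (P ∩ Q)) △ ((Q ∪ R) ∪ P))
5 ∉ ((P △ (P ∩ Q)) △ ((Q ∪ R) ∪ P))' and 5 ∉ P, so 5 ∉ ((P △ (P ∩ Q)) △ ((Q ∪ R) ∪ P))' ∩ P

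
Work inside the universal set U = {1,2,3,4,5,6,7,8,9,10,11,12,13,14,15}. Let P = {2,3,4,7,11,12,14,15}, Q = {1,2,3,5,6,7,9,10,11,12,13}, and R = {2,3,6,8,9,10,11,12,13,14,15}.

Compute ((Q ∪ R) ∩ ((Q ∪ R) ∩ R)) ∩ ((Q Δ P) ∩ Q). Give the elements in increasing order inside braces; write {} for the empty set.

Q ∪ R = {1,2,3,5,6,7,8,9,10,11,12,13,14,15}
(Q ∪ R) ∩ R = {2,3,6,8,9,10,11,12,13,14,15}
(Q ∪ R) ∩ ((Q ∪ R) ∩ R) = {2,3,6,8,9,10,11,12,13,14,15}
Q Δ P = {1,4,5,6,9,10,13,14,15}
(Q Δ P) ∩ Q = {1,5,6,9,10,13}
((Q ∪ R) ∩ ((Q ∪ R) ∩ R)) ∩ ((Q Δ P) ∩ Q) = {6,9,10,13}

{6,9,10,13}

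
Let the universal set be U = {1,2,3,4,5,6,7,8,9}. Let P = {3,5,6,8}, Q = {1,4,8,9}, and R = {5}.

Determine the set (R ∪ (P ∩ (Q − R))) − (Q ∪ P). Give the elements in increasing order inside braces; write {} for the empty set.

{}

Q − R = {1,4,8,9}
P ∩ (Q − R) = {8}
R ∪ (P ∩ (Q − R)) = {5,8}
Q ∪ P = {1,3,4,5,6,8,9}
(R ∪ (P ∩ (Q − R))) − (Q ∪ P) = {}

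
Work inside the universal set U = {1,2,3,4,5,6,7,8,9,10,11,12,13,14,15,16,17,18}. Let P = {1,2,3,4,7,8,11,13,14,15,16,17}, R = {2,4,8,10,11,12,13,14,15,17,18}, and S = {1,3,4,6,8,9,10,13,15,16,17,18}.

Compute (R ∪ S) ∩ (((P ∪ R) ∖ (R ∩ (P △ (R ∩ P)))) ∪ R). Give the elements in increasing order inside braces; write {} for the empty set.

{1,2,3,4,8,10,11,12,13,14,15,16,17,18}

R ∪ S = {1,2,3,4,6,8,9,10,11,12,13,14,15,16,17,18}
P ∪ R = {1,2,3,4,7,8,10,11,12,13,14,15,16,17,18}
R ∩ P = {2,4,8,11,13,14,15,17}
P △ (R ∩ P) = {1,3,7,16}
R ∩ (P △ (R ∩ P)) = {}
(P ∪ R) ∖ (R ∩ (P △ (R ∩ P))) = {1,2,3,4,7,8,10,11,12,13,14,15,16,17,18}
((P ∪ R) ∖ (R ∩ (P △ (R ∩ P)))) ∪ R = {1,2,3,4,7,8,10,11,12,13,14,15,16,17,18}
(R ∪ S) ∩ (((P ∪ R) ∖ (R ∩ (P △ (R ∩ P)))) ∪ R) = {1,2,3,4,8,10,11,12,13,14,15,16,17,18}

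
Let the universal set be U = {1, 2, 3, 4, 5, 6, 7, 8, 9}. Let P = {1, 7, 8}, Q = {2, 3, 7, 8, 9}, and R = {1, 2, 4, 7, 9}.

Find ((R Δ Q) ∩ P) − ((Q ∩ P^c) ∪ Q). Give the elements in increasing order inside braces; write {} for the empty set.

{1}

R Δ Q = {1, 3, 4, 8}
(R Δ Q) ∩ P = {1, 8}
P^c = {2, 3, 4, 5, 6, 9}
Q ∩ P^c = {2, 3, 9}
(Q ∩ P^c) ∪ Q = {2, 3, 7, 8, 9}
((R Δ Q) ∩ P) − ((Q ∩ P^c) ∪ Q) = {1}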